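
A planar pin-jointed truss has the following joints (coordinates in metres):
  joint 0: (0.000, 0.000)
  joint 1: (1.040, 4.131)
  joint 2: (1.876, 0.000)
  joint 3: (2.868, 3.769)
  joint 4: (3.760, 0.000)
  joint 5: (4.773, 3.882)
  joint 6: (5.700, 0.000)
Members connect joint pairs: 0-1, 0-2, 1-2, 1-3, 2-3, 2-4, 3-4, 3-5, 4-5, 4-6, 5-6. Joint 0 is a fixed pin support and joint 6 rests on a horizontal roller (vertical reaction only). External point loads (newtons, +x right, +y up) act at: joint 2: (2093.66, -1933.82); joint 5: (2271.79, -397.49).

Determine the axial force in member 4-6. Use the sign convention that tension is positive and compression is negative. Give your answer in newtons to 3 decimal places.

600.931

N=7 nodes, M=11 members, R=3 reactions → 2N=14, M+R=14
member 0 (0-1): L=4.2599, (cx,cy)=(0.2441,0.9697)
member 1 (0-2): L=1.8760, (cx,cy)=(1.0000,0.0000)
member 2 (1-2): L=4.2147, (cx,cy)=(0.1984,-0.9801)
member 3 (1-3): L=1.8635, (cx,cy)=(0.9810,-0.1943)
member 4 (2-3): L=3.8974, (cx,cy)=(0.2545,0.9671)
member 5 (2-4): L=1.8840, (cx,cy)=(1.0000,0.0000)
member 6 (3-4): L=3.8731, (cx,cy)=(0.2303,-0.9731)
member 7 (3-5): L=1.9083, (cx,cy)=(0.9982,0.0592)
member 8 (4-5): L=4.0120, (cx,cy)=(0.2525,0.9676)
member 9 (4-6): L=1.9400, (cx,cy)=(1.0000,0.0000)
member 10 (5-6): L=3.9911, (cx,cy)=(0.2323,-0.9727)
solve A·x = −loads:
  F[0-1] = +190.9875 N (tension)
  F[0-2] = +4318.8229 N (tension)
  F[1-2] = -206.6660 N (compression)
  F[1-3] = +89.3212 N (tension)
  F[2-3] = +2209.1387 N (tension)
  F[2-4] = +1621.8757 N (tension)
  F[3-4] = -2108.3504 N (compression)
  F[3-5] = +1137.4750 N (tension)
  F[4-5] = +2120.3774 N (tension)
  F[4-6] = +600.9306 N (tension)
  F[5-6] = -2587.2732 N (compression)
  Rx@0 = -4365.4500 N
  Ry@0 = -185.2084 N
  Ry@6 = +2516.5184 N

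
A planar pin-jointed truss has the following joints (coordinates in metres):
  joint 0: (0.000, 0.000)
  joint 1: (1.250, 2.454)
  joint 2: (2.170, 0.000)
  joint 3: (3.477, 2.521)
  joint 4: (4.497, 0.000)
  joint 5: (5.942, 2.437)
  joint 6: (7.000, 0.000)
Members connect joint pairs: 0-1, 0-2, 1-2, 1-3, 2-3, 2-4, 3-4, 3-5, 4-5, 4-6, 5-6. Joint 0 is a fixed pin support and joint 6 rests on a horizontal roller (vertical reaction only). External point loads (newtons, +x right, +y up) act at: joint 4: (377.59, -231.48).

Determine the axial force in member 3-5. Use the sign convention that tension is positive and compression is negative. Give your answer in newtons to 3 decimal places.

-149.799

N=7 nodes, M=11 members, R=3 reactions → 2N=14, M+R=14
member 0 (0-1): L=2.7540, (cx,cy)=(0.4539,0.8911)
member 1 (0-2): L=2.1700, (cx,cy)=(1.0000,0.0000)
member 2 (1-2): L=2.6208, (cx,cy)=(0.3510,-0.9364)
member 3 (1-3): L=2.2280, (cx,cy)=(0.9995,0.0301)
member 4 (2-3): L=2.8397, (cx,cy)=(0.4603,0.8878)
member 5 (2-4): L=2.3270, (cx,cy)=(1.0000,0.0000)
member 6 (3-4): L=2.7195, (cx,cy)=(0.3751,-0.9270)
member 7 (3-5): L=2.4664, (cx,cy)=(0.9994,-0.0341)
member 8 (4-5): L=2.8332, (cx,cy)=(0.5100,0.8602)
member 9 (4-6): L=2.5030, (cx,cy)=(1.0000,0.0000)
member 10 (5-6): L=2.6568, (cx,cy)=(0.3982,-0.9173)
solve A·x = −loads:
  F[0-1] = -92.8899 N (compression)
  F[0-2] = +419.7511 N (tension)
  F[1-2] = +86.0707 N (tension)
  F[1-3] = -72.4081 N (compression)
  F[2-3] = -90.7805 N (compression)
  F[2-4] = +491.7485 N (tension)
  F[3-4] = +94.7924 N (tension)
  F[3-5] = -149.7986 N (compression)
  F[4-5] = +166.9546 N (tension)
  F[4-6] = +64.5607 N (tension)
  F[5-6] = -162.1190 N (compression)
  Rx@0 = -377.5900 N
  Ry@0 = +82.7706 N
  Ry@6 = +148.7094 N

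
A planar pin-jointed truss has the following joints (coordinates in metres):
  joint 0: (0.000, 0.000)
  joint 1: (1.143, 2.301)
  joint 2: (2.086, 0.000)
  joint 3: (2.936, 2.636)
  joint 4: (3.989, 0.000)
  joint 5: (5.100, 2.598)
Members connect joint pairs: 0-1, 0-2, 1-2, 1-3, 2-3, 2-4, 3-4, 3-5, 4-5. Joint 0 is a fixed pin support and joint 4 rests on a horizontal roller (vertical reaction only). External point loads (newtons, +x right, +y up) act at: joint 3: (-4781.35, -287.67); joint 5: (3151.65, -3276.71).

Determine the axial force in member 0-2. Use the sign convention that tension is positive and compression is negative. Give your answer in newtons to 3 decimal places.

N=6 nodes, M=9 members, R=3 reactions → 2N=12, M+R=12
member 0 (0-1): L=2.5693, (cx,cy)=(0.4449,0.8956)
member 1 (0-2): L=2.0860, (cx,cy)=(1.0000,0.0000)
member 2 (1-2): L=2.4867, (cx,cy)=(0.3792,-0.9253)
member 3 (1-3): L=1.8240, (cx,cy)=(0.9830,0.1837)
member 4 (2-3): L=2.7697, (cx,cy)=(0.3069,0.9517)
member 5 (2-4): L=1.9030, (cx,cy)=(1.0000,0.0000)
member 6 (3-4): L=2.8385, (cx,cy)=(0.3710,-0.9286)
member 7 (3-5): L=2.1643, (cx,cy)=(0.9998,-0.0176)
member 8 (4-5): L=2.8256, (cx,cy)=(0.3932,0.9195)
solve A·x = −loads:
  F[0-1] = -301.7883 N (compression)
  F[0-2] = -1495.4414 N (compression)
  F[1-2] = +246.1396 N (tension)
  F[1-3] = -231.5362 N (compression)
  F[2-3] = -239.3035 N (compression)
  F[2-4] = -1328.6607 N (compression)
  F[3-4] = -104.1775 N (compression)
  F[3-5] = +4519.6536 N (tension)
  F[4-5] = -3477.4443 N (compression)
  Rx@0 = +1629.7000 N
  Ry@0 = +270.2792 N
  Ry@4 = +3294.1008 N

-1495.441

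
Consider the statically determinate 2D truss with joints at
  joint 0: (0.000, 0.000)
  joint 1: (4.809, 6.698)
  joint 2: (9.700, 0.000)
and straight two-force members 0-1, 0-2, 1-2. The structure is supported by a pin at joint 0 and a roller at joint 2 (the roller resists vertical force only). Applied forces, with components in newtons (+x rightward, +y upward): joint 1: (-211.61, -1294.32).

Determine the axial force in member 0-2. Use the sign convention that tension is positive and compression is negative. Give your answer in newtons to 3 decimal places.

N=3 nodes, M=3 members, R=3 reactions → 2N=6, M+R=6
member 0 (0-1): L=8.2456, (cx,cy)=(0.5832,0.8123)
member 1 (0-2): L=9.7000, (cx,cy)=(1.0000,0.0000)
member 2 (1-2): L=8.2937, (cx,cy)=(0.5897,-0.8076)
solve A·x = −loads:
  F[0-1] = -983.3037 N (compression)
  F[0-2] = +361.8735 N (tension)
  F[1-2] = -613.6296 N (compression)
  Rx@0 = +211.6100 N
  Ry@0 = +798.7508 N
  Ry@2 = +495.5692 N

361.874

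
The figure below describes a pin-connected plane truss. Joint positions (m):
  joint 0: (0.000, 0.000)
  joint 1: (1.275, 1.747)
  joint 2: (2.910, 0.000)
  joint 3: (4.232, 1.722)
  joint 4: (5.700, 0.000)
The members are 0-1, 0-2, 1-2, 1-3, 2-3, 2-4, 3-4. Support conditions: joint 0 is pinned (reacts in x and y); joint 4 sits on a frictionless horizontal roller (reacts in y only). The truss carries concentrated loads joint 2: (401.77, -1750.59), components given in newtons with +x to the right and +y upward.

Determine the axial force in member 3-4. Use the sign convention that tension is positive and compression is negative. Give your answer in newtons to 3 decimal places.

N=5 nodes, M=7 members, R=3 reactions → 2N=10, M+R=10
member 0 (0-1): L=2.1628, (cx,cy)=(0.5895,0.8078)
member 1 (0-2): L=2.9100, (cx,cy)=(1.0000,0.0000)
member 2 (1-2): L=2.3927, (cx,cy)=(0.6833,-0.7301)
member 3 (1-3): L=2.9571, (cx,cy)=(1.0000,-0.0085)
member 4 (2-3): L=2.1709, (cx,cy)=(0.6090,0.7932)
member 5 (2-4): L=2.7900, (cx,cy)=(1.0000,0.0000)
member 6 (3-4): L=2.2628, (cx,cy)=(0.6488,-0.7610)
solve A·x = −loads:
  F[0-1] = -1060.8012 N (compression)
  F[0-2] = +1027.1314 N (tension)
  F[1-2] = +1190.2523 N (tension)
  F[1-3] = -1438.7304 N (compression)
  F[2-3] = +1111.3873 N (tension)
  F[2-4] = +761.8956 N (tension)
  F[3-4] = -1174.4039 N (compression)
  Rx@0 = -401.7700 N
  Ry@0 = +856.8677 N
  Ry@4 = +893.7223 N

-1174.404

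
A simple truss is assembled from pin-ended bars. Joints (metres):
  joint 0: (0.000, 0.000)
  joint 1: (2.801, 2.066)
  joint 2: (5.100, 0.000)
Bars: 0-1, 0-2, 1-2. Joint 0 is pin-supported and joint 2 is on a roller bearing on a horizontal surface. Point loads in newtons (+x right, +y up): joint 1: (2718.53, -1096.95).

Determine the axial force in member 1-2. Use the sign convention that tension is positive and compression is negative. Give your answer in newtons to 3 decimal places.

-2548.933

N=3 nodes, M=3 members, R=3 reactions → 2N=6, M+R=6
member 0 (0-1): L=3.4805, (cx,cy)=(0.8048,0.5936)
member 1 (0-2): L=5.1000, (cx,cy)=(1.0000,0.0000)
member 2 (1-2): L=3.0909, (cx,cy)=(0.7438,-0.6684)
solve A·x = −loads:
  F[0-1] = +1022.2246 N (tension)
  F[0-2] = +1895.8775 N (tension)
  F[1-2] = -2548.9329 N (compression)
  Rx@0 = -2718.5300 N
  Ry@0 = -606.7833 N
  Ry@2 = +1703.7333 N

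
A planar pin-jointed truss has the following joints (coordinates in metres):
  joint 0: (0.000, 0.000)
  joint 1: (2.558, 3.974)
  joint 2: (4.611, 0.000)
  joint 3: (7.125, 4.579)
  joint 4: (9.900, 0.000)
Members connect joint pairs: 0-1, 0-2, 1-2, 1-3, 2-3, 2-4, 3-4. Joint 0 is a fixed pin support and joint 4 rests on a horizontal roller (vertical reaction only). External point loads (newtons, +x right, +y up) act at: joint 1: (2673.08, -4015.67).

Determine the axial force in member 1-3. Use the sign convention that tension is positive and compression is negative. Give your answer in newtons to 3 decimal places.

N=5 nodes, M=7 members, R=3 reactions → 2N=10, M+R=10
member 0 (0-1): L=4.7261, (cx,cy)=(0.5412,0.8409)
member 1 (0-2): L=4.6110, (cx,cy)=(1.0000,0.0000)
member 2 (1-2): L=4.4730, (cx,cy)=(0.4590,-0.8884)
member 3 (1-3): L=4.6069, (cx,cy)=(0.9913,0.1313)
member 4 (2-3): L=5.2237, (cx,cy)=(0.4813,0.8766)
member 5 (2-4): L=5.2890, (cx,cy)=(1.0000,0.0000)
member 6 (3-4): L=5.3542, (cx,cy)=(0.5183,-0.8552)
solve A·x = −loads:
  F[0-1] = -2265.6196 N (compression)
  F[0-2] = +3899.3453 N (tension)
  F[1-2] = -2767.6095 N (compression)
  F[1-3] = -2652.0393 N (compression)
  F[2-3] = +2805.0923 N (tension)
  F[2-4] = +1279.0795 N (tension)
  F[3-4] = -2467.9265 N (compression)
  Rx@0 = -2673.0800 N
  Ry@0 = +1905.0737 N
  Ry@4 = +2110.5963 N

-2652.039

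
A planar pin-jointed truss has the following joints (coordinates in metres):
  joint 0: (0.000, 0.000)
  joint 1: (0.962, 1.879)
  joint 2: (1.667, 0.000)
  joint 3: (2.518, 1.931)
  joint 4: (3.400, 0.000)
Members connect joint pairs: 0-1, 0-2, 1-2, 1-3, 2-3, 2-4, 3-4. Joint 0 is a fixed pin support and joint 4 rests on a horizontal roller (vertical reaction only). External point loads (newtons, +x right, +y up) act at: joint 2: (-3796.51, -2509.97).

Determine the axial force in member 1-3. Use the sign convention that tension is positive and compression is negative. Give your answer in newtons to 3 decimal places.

N=5 nodes, M=7 members, R=3 reactions → 2N=10, M+R=10
member 0 (0-1): L=2.1109, (cx,cy)=(0.4557,0.8901)
member 1 (0-2): L=1.6670, (cx,cy)=(1.0000,0.0000)
member 2 (1-2): L=2.0069, (cx,cy)=(0.3513,-0.9363)
member 3 (1-3): L=1.5569, (cx,cy)=(0.9994,0.0334)
member 4 (2-3): L=2.1102, (cx,cy)=(0.4033,0.9151)
member 5 (2-4): L=1.7330, (cx,cy)=(1.0000,0.0000)
member 6 (3-4): L=2.1229, (cx,cy)=(0.4155,-0.9096)
solve A·x = −loads:
  F[0-1] = -1437.2692 N (compression)
  F[0-2] = -3141.5173 N (compression)
  F[1-2] = +1326.4213 N (tension)
  F[1-3] = -1121.5734 N (compression)
  F[2-3] = +1385.7676 N (tension)
  F[2-4] = +562.0973 N (tension)
  F[3-4] = -1352.9182 N (compression)
  Rx@0 = +3796.5100 N
  Ry@0 = +1279.3465 N
  Ry@4 = +1230.6235 N

-1121.573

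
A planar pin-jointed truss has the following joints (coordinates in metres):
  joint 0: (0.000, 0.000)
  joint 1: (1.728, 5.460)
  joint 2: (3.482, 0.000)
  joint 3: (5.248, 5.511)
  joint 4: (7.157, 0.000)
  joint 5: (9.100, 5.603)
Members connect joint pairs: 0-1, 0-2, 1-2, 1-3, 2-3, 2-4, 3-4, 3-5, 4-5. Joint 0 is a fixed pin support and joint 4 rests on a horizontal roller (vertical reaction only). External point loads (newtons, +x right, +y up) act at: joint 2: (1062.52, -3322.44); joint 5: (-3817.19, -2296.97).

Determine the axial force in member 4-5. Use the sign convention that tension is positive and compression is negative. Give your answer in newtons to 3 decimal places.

N=6 nodes, M=9 members, R=3 reactions → 2N=12, M+R=12
member 0 (0-1): L=5.7269, (cx,cy)=(0.3017,0.9534)
member 1 (0-2): L=3.4820, (cx,cy)=(1.0000,0.0000)
member 2 (1-2): L=5.7348, (cx,cy)=(0.3059,-0.9521)
member 3 (1-3): L=3.5204, (cx,cy)=(0.9999,0.0145)
member 4 (2-3): L=5.7870, (cx,cy)=(0.3052,0.9523)
member 5 (2-4): L=3.6750, (cx,cy)=(1.0000,0.0000)
member 6 (3-4): L=5.8323, (cx,cy)=(0.3273,-0.9449)
member 7 (3-5): L=3.8531, (cx,cy)=(0.9997,0.0239)
member 8 (4-5): L=5.9303, (cx,cy)=(0.3276,0.9448)
solve A·x = −loads:
  F[0-1] = -4269.7984 N (compression)
  F[0-2] = -1466.3309 N (compression)
  F[1-2] = +4236.3638 N (tension)
  F[1-3] = -2584.3069 N (compression)
  F[2-3] = -746.5239 N (compression)
  F[2-4] = -1005.3417 N (compression)
  F[3-4] = +714.9924 N (tension)
  F[3-5] = -3046.7458 N (compression)
  F[4-5] = -2354.1649 N (compression)
  Rx@0 = +2754.6700 N
  Ry@0 = +4070.7936 N
  Ry@4 = +1548.6164 N

-2354.165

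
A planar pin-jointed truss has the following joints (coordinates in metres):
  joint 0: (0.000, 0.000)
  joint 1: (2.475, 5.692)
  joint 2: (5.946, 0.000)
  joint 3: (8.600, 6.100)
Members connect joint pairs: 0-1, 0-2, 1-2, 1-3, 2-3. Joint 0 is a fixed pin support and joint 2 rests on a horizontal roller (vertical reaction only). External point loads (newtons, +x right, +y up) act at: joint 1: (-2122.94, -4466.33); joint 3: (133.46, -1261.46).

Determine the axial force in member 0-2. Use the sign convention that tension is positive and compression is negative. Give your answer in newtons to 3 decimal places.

N=4 nodes, M=5 members, R=3 reactions → 2N=8, M+R=8
member 0 (0-1): L=6.2068, (cx,cy)=(0.3988,0.9171)
member 1 (0-2): L=5.9460, (cx,cy)=(1.0000,0.0000)
member 2 (1-2): L=6.6668, (cx,cy)=(0.5206,-0.8538)
member 3 (1-3): L=6.1386, (cx,cy)=(0.9978,0.0665)
member 4 (2-3): L=6.6523, (cx,cy)=(0.3990,0.9170)
solve A·x = −loads:
  F[0-1] = -4295.8276 N (compression)
  F[0-2] = -276.4948 N (compression)
  F[1-2] = -562.2118 N (compression)
  F[1-3] = +704.2201 N (tension)
  F[2-3] = -1426.7276 N (compression)
  Rx@0 = +1989.4800 N
  Ry@0 = +3939.5199 N
  Ry@2 = +1788.2701 N

-276.495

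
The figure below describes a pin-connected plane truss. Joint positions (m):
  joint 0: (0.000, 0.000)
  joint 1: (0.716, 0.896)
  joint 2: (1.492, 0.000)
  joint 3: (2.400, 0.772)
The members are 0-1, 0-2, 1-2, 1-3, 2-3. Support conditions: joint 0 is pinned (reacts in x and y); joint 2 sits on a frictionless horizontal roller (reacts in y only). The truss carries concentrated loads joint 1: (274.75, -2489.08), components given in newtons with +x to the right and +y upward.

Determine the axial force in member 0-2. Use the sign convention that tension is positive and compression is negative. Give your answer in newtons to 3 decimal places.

1177.414

N=4 nodes, M=5 members, R=3 reactions → 2N=8, M+R=8
member 0 (0-1): L=1.1469, (cx,cy)=(0.6243,0.7812)
member 1 (0-2): L=1.4920, (cx,cy)=(1.0000,0.0000)
member 2 (1-2): L=1.1853, (cx,cy)=(0.6547,-0.7559)
member 3 (1-3): L=1.6886, (cx,cy)=(0.9973,-0.0734)
member 4 (2-3): L=1.1918, (cx,cy)=(0.7619,0.6477)
solve A·x = −loads:
  F[0-1] = -1445.9527 N (compression)
  F[0-2] = +1177.4144 N (tension)
  F[1-2] = -1798.4756 N (compression)
  F[1-3] = -0.0000 N (compression)
  F[2-3] = +0.0000 N (tension)
  Rx@0 = -274.7500 N
  Ry@0 = +1129.5912 N
  Ry@2 = +1359.4888 N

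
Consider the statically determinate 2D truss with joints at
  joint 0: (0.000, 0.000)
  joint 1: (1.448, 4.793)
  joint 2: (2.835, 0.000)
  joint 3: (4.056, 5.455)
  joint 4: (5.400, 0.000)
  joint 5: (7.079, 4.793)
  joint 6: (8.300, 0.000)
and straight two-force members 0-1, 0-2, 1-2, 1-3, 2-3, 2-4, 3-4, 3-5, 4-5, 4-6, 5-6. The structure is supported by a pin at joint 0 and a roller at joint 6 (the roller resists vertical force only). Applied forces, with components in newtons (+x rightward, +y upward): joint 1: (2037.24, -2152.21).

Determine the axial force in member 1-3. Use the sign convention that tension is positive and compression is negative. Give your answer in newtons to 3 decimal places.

N=7 nodes, M=11 members, R=3 reactions → 2N=14, M+R=14
member 0 (0-1): L=5.0070, (cx,cy)=(0.2892,0.9573)
member 1 (0-2): L=2.8350, (cx,cy)=(1.0000,0.0000)
member 2 (1-2): L=4.9897, (cx,cy)=(0.2780,-0.9606)
member 3 (1-3): L=2.6907, (cx,cy)=(0.9693,0.2460)
member 4 (2-3): L=5.5900, (cx,cy)=(0.2184,0.9759)
member 5 (2-4): L=2.5650, (cx,cy)=(1.0000,0.0000)
member 6 (3-4): L=5.6181, (cx,cy)=(0.2392,-0.9710)
member 7 (3-5): L=3.0946, (cx,cy)=(0.9769,-0.2139)
member 8 (4-5): L=5.0786, (cx,cy)=(0.3306,0.9438)
member 9 (4-6): L=2.9000, (cx,cy)=(1.0000,0.0000)
member 10 (5-6): L=4.9461, (cx,cy)=(0.2469,-0.9691)
solve A·x = −loads:
  F[0-1] = -627.0914 N (compression)
  F[0-2] = +2218.5936 N (tension)
  F[1-2] = -2051.1799 N (compression)
  F[1-3] = -1700.6925 N (compression)
  F[2-3] = +2019.0935 N (tension)
  F[2-4] = +1207.3924 N (tension)
  F[3-4] = -1401.6366 N (compression)
  F[3-5] = -892.7509 N (compression)
  F[4-5] = +1442.0247 N (tension)
  F[4-6] = +395.3448 N (tension)
  F[5-6] = -1601.4795 N (compression)
  Rx@0 = -2037.2400 N
  Ry@0 = +600.2954 N
  Ry@6 = +1551.9146 N

-1700.692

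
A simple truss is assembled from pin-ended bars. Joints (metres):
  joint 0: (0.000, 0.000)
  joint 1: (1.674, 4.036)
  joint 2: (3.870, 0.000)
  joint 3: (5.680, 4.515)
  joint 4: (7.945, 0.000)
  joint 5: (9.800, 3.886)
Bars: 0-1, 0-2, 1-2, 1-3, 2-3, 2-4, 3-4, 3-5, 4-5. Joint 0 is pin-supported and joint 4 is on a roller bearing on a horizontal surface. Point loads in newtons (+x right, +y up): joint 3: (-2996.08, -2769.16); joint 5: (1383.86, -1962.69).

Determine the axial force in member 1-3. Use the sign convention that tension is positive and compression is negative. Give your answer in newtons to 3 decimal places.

N=6 nodes, M=9 members, R=3 reactions → 2N=12, M+R=12
member 0 (0-1): L=4.3694, (cx,cy)=(0.3831,0.9237)
member 1 (0-2): L=3.8700, (cx,cy)=(1.0000,0.0000)
member 2 (1-2): L=4.5947, (cx,cy)=(0.4779,-0.8784)
member 3 (1-3): L=4.0345, (cx,cy)=(0.9929,0.1187)
member 4 (2-3): L=4.8643, (cx,cy)=(0.3721,0.9282)
member 5 (2-4): L=4.0750, (cx,cy)=(1.0000,0.0000)
member 6 (3-4): L=5.0513, (cx,cy)=(0.4484,-0.8938)
member 7 (3-5): L=4.1677, (cx,cy)=(0.9885,-0.1509)
member 8 (4-5): L=4.3060, (cx,cy)=(0.4308,0.9025)
solve A·x = −loads:
  F[0-1] = -1469.0412 N (compression)
  F[0-2] = -1049.4012 N (compression)
  F[1-2] = +1378.5117 N (tension)
  F[1-3] = -1230.3626 N (compression)
  F[2-3] = -1304.5529 N (compression)
  F[2-4] = +94.8639 N (tension)
  F[3-4] = -1949.4160 N (compression)
  F[3-5] = +2188.1801 N (tension)
  F[4-5] = -1808.9014 N (compression)
  Rx@0 = +1612.2200 N
  Ry@0 = +1356.9514 N
  Ry@4 = +3374.8986 N

-1230.363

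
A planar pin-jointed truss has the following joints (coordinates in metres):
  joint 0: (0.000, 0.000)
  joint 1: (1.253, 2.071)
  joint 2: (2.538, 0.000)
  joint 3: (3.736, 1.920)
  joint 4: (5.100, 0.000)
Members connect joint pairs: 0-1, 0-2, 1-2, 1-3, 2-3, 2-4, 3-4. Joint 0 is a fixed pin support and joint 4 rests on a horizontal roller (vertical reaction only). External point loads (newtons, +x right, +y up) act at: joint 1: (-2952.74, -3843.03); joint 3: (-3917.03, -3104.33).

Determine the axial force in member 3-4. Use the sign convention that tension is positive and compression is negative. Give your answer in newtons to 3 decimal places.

N=5 nodes, M=7 members, R=3 reactions → 2N=10, M+R=10
member 0 (0-1): L=2.4205, (cx,cy)=(0.5177,0.8556)
member 1 (0-2): L=2.5380, (cx,cy)=(1.0000,0.0000)
member 2 (1-2): L=2.4373, (cx,cy)=(0.5272,-0.8497)
member 3 (1-3): L=2.4876, (cx,cy)=(0.9982,-0.0607)
member 4 (2-3): L=2.2631, (cx,cy)=(0.5294,0.8484)
member 5 (2-4): L=2.5620, (cx,cy)=(1.0000,0.0000)
member 6 (3-4): L=2.3552, (cx,cy)=(0.5791,-0.8152)
solve A·x = −loads:
  F[0-1] = -7483.4737 N (compression)
  F[0-2] = -2995.9387 N (compression)
  F[1-2] = +3199.1076 N (tension)
  F[1-3] = -2612.5747 N (compression)
  F[2-3] = -3204.1126 N (compression)
  F[2-4] = +386.8666 N (tension)
  F[3-4] = -667.9930 N (compression)
  Rx@0 = +6869.7700 N
  Ry@0 = +6402.7970 N
  Ry@4 = +544.5630 N

-667.993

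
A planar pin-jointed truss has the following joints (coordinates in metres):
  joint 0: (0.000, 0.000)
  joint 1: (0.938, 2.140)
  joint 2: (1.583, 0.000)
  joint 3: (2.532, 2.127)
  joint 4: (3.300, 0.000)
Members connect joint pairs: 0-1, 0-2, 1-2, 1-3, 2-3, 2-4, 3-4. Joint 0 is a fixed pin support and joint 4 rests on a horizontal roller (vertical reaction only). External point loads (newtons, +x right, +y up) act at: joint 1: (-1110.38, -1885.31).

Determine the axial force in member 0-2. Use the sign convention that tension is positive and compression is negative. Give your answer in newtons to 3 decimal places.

N=5 nodes, M=7 members, R=3 reactions → 2N=10, M+R=10
member 0 (0-1): L=2.3365, (cx,cy)=(0.4014,0.9159)
member 1 (0-2): L=1.5830, (cx,cy)=(1.0000,0.0000)
member 2 (1-2): L=2.2351, (cx,cy)=(0.2886,-0.9575)
member 3 (1-3): L=1.5941, (cx,cy)=(1.0000,-0.0082)
member 4 (2-3): L=2.3291, (cx,cy)=(0.4075,0.9132)
member 5 (2-4): L=1.7170, (cx,cy)=(1.0000,0.0000)
member 6 (3-4): L=2.2614, (cx,cy)=(0.3396,-0.9406)
solve A·x = −loads:
  F[0-1] = -2259.5589 N (compression)
  F[0-2] = -203.2860 N (compression)
  F[1-2] = +191.1016 N (tension)
  F[1-3] = +148.1430 N (tension)
  F[2-3] = -200.3571 N (compression)
  F[2-4] = -66.5021 N (compression)
  F[3-4] = +195.8178 N (tension)
  Rx@0 = +1110.3800 N
  Ry@0 = +2069.4895 N
  Ry@4 = -184.1795 N

-203.286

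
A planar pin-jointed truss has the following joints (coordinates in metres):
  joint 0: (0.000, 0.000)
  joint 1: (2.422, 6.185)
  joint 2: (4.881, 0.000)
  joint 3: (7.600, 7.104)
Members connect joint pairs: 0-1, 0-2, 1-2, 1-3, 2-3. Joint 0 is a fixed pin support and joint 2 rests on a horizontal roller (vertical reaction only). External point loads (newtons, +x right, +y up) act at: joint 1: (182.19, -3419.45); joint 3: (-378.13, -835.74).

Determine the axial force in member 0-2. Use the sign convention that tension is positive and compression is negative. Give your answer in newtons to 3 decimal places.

421.449

N=4 nodes, M=5 members, R=3 reactions → 2N=8, M+R=8
member 0 (0-1): L=6.6423, (cx,cy)=(0.3646,0.9312)
member 1 (0-2): L=4.8810, (cx,cy)=(1.0000,0.0000)
member 2 (1-2): L=6.6559, (cx,cy)=(0.3694,-0.9293)
member 3 (1-3): L=5.2589, (cx,cy)=(0.9846,0.1748)
member 4 (2-3): L=7.6066, (cx,cy)=(0.3575,0.9339)
solve A·x = −loads:
  F[0-1] = -1693.1844 N (compression)
  F[0-2] = +421.4493 N (tension)
  F[1-2] = -1995.0800 N (compression)
  F[1-3] = -63.4797 N (compression)
  F[2-3] = -882.9852 N (compression)
  Rx@0 = +195.9400 N
  Ry@0 = +1576.6115 N
  Ry@2 = +2678.5785 N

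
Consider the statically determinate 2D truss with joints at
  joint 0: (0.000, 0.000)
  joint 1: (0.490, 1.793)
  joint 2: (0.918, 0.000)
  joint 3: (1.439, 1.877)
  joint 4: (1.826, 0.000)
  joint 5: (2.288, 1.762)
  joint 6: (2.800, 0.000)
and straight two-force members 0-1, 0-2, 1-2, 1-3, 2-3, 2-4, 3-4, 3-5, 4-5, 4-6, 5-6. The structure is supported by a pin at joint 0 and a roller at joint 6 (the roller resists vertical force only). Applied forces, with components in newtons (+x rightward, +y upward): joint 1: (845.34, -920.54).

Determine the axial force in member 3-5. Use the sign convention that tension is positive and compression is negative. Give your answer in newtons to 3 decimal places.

-378.388

N=7 nodes, M=11 members, R=3 reactions → 2N=14, M+R=14
member 0 (0-1): L=1.8587, (cx,cy)=(0.2636,0.9646)
member 1 (0-2): L=0.9180, (cx,cy)=(1.0000,0.0000)
member 2 (1-2): L=1.8434, (cx,cy)=(0.2322,-0.9727)
member 3 (1-3): L=0.9527, (cx,cy)=(0.9961,0.0882)
member 4 (2-3): L=1.9480, (cx,cy)=(0.2675,0.9636)
member 5 (2-4): L=0.9080, (cx,cy)=(1.0000,0.0000)
member 6 (3-4): L=1.9165, (cx,cy)=(0.2019,-0.9794)
member 7 (3-5): L=0.8568, (cx,cy)=(0.9910,-0.1342)
member 8 (4-5): L=1.8216, (cx,cy)=(0.2536,0.9673)
member 9 (4-6): L=0.9740, (cx,cy)=(1.0000,0.0000)
member 10 (5-6): L=1.8349, (cx,cy)=(0.2790,-0.9603)
solve A·x = −loads:
  F[0-1] = -226.1247 N (compression)
  F[0-2] = +904.9506 N (tension)
  F[1-2] = -787.8538 N (compression)
  F[1-3] = -724.8474 N (compression)
  F[2-3] = +795.2966 N (tension)
  F[2-4] = +509.3156 N (tension)
  F[3-4] = -665.3300 N (compression)
  F[3-5] = -378.3880 N (compression)
  F[4-5] = +673.6511 N (tension)
  F[4-6] = +204.1067 N (tension)
  F[5-6] = -731.4677 N (compression)
  Rx@0 = -845.3400 N
  Ry@0 = +218.1260 N
  Ry@6 = +702.4140 N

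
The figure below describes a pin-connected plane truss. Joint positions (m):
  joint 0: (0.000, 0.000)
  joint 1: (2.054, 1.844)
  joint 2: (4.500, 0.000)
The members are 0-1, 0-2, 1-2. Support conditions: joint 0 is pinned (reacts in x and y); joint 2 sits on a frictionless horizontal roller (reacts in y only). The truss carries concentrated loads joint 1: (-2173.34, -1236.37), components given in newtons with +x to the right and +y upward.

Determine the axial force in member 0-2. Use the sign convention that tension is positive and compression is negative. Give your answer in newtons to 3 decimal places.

-432.762

N=3 nodes, M=3 members, R=3 reactions → 2N=6, M+R=6
member 0 (0-1): L=2.7603, (cx,cy)=(0.7441,0.6680)
member 1 (0-2): L=4.5000, (cx,cy)=(1.0000,0.0000)
member 2 (1-2): L=3.0632, (cx,cy)=(0.7985,-0.6020)
solve A·x = −loads:
  F[0-1] = -2339.1025 N (compression)
  F[0-2] = -432.7619 N (compression)
  F[1-2] = +541.9625 N (tension)
  Rx@0 = +2173.3400 N
  Ry@0 = +1562.6222 N
  Ry@2 = -326.2522 N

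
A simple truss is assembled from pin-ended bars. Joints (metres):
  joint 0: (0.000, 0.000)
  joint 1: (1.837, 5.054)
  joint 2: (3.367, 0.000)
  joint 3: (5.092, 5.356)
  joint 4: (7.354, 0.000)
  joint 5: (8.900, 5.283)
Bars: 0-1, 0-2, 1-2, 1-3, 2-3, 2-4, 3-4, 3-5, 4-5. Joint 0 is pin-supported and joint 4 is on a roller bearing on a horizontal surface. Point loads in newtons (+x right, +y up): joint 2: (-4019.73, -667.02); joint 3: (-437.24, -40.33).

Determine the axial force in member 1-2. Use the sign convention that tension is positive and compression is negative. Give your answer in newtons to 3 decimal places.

680.016

N=6 nodes, M=9 members, R=3 reactions → 2N=12, M+R=12
member 0 (0-1): L=5.3775, (cx,cy)=(0.3416,0.9398)
member 1 (0-2): L=3.3670, (cx,cy)=(1.0000,0.0000)
member 2 (1-2): L=5.2805, (cx,cy)=(0.2897,-0.9571)
member 3 (1-3): L=3.2690, (cx,cy)=(0.9957,0.0924)
member 4 (2-3): L=5.6269, (cx,cy)=(0.3066,0.9519)
member 5 (2-4): L=3.9870, (cx,cy)=(1.0000,0.0000)
member 6 (3-4): L=5.8141, (cx,cy)=(0.3891,-0.9212)
member 7 (3-5): L=3.8087, (cx,cy)=(0.9998,-0.0192)
member 8 (4-5): L=5.5046, (cx,cy)=(0.2809,0.9597)
solve A·x = −loads:
  F[0-1] = -736.8037 N (compression)
  F[0-2] = -4205.2715 N (compression)
  F[1-2] = +680.0160 N (tension)
  F[1-3] = -450.6567 N (compression)
  F[2-3] = +16.9921 N (tension)
  F[2-4] = +6.2804 N (tension)
  F[3-4] = -16.1425 N (compression)
  F[3-5] = +0.0000 N (tension)
  F[4-5] = -0.0000 N (compression)
  Rx@0 = +4456.9700 N
  Ry@0 = +692.4793 N
  Ry@4 = +14.8707 N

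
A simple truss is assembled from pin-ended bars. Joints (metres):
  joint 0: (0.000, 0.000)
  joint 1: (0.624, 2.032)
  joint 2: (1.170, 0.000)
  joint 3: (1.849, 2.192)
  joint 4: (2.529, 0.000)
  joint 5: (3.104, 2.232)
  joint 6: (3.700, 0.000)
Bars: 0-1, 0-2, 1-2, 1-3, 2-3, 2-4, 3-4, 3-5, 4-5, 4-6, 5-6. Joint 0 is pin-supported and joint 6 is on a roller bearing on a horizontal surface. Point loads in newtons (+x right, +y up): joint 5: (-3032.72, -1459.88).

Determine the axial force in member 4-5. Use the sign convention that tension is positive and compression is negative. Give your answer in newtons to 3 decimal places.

-2054.404

N=7 nodes, M=11 members, R=3 reactions → 2N=14, M+R=14
member 0 (0-1): L=2.1257, (cx,cy)=(0.2936,0.9559)
member 1 (0-2): L=1.1700, (cx,cy)=(1.0000,0.0000)
member 2 (1-2): L=2.1041, (cx,cy)=(0.2595,-0.9657)
member 3 (1-3): L=1.2354, (cx,cy)=(0.9916,0.1295)
member 4 (2-3): L=2.2948, (cx,cy)=(0.2959,0.9552)
member 5 (2-4): L=1.3590, (cx,cy)=(1.0000,0.0000)
member 6 (3-4): L=2.2951, (cx,cy)=(0.2963,-0.9551)
member 7 (3-5): L=1.2556, (cx,cy)=(0.9995,0.0319)
member 8 (4-5): L=2.3049, (cx,cy)=(0.2495,0.9684)
member 9 (4-6): L=1.1710, (cx,cy)=(1.0000,0.0000)
member 10 (5-6): L=2.3102, (cx,cy)=(0.2580,-0.9661)
solve A·x = −loads:
  F[0-1] = -2159.7835 N (compression)
  F[0-2] = -2398.7007 N (compression)
  F[1-2] = +1982.5349 N (tension)
  F[1-3] = -1158.2344 N (compression)
  F[2-3] = -2004.3745 N (compression)
  F[2-4] = -1291.1620 N (compression)
  F[3-4] = +2082.9780 N (tension)
  F[3-5] = -2359.9204 N (compression)
  F[4-5] = -2054.4042 N (compression)
  F[4-6] = -161.4826 N (compression)
  F[5-6] = +625.9357 N (tension)
  Rx@0 = +3032.7200 N
  Ry@0 = +2064.6269 N
  Ry@6 = -604.7469 N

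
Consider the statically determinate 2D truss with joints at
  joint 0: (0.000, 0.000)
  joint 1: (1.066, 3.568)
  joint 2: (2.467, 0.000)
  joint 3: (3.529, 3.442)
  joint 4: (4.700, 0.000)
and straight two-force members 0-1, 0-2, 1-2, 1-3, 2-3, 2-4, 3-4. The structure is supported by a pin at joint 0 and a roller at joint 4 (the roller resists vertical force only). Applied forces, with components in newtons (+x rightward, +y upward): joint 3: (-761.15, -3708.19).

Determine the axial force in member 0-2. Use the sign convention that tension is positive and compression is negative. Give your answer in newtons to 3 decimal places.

N=5 nodes, M=7 members, R=3 reactions → 2N=10, M+R=10
member 0 (0-1): L=3.7238, (cx,cy)=(0.2863,0.9582)
member 1 (0-2): L=2.4670, (cx,cy)=(1.0000,0.0000)
member 2 (1-2): L=3.8332, (cx,cy)=(0.3655,-0.9308)
member 3 (1-3): L=2.4662, (cx,cy)=(0.9987,-0.0511)
member 4 (2-3): L=3.6021, (cx,cy)=(0.2948,0.9556)
member 5 (2-4): L=2.2330, (cx,cy)=(1.0000,0.0000)
member 6 (3-4): L=3.6357, (cx,cy)=(0.3221,-0.9467)
solve A·x = −loads:
  F[0-1] = -1546.0117 N (compression)
  F[0-2] = -318.5830 N (compression)
  F[1-2] = +1648.8589 N (tension)
  F[1-3] = -1046.5768 N (compression)
  F[2-3] = -1606.1760 N (compression)
  F[2-4] = +757.6042 N (tension)
  F[3-4] = -2352.2218 N (compression)
  Rx@0 = +761.1500 N
  Ry@0 = +1481.3125 N
  Ry@4 = +2226.8775 N

-318.583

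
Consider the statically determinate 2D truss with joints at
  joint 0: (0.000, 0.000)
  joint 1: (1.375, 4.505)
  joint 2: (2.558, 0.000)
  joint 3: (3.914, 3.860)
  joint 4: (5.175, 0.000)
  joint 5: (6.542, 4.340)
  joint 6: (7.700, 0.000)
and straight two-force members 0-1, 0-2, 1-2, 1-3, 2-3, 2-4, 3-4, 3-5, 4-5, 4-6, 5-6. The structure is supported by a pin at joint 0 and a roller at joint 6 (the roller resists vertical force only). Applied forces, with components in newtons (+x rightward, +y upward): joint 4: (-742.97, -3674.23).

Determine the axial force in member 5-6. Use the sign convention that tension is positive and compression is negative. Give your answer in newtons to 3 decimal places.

-2555.759

N=7 nodes, M=11 members, R=3 reactions → 2N=14, M+R=14
member 0 (0-1): L=4.7102, (cx,cy)=(0.2919,0.9564)
member 1 (0-2): L=2.5580, (cx,cy)=(1.0000,0.0000)
member 2 (1-2): L=4.6577, (cx,cy)=(0.2540,-0.9672)
member 3 (1-3): L=2.6196, (cx,cy)=(0.9692,-0.2462)
member 4 (2-3): L=4.0913, (cx,cy)=(0.3314,0.9435)
member 5 (2-4): L=2.6170, (cx,cy)=(1.0000,0.0000)
member 6 (3-4): L=4.0608, (cx,cy)=(0.3105,-0.9506)
member 7 (3-5): L=2.6715, (cx,cy)=(0.9837,0.1797)
member 8 (4-5): L=4.5502, (cx,cy)=(0.3004,0.9538)
member 9 (4-6): L=2.5250, (cx,cy)=(1.0000,0.0000)
member 10 (5-6): L=4.4918, (cx,cy)=(0.2578,-0.9662)
solve A·x = −loads:
  F[0-1] = -1259.7323 N (compression)
  F[0-2] = -375.2266 N (compression)
  F[1-2] = +1438.2427 N (tension)
  F[1-3] = -756.3203 N (compression)
  F[2-3] = -1474.4187 N (compression)
  F[2-4] = +478.7467 N (tension)
  F[3-4] = +974.6204 N (tension)
  F[3-5] = -1549.5872 N (compression)
  F[4-5] = +2880.8746 N (tension)
  F[4-6] = +658.8777 N (tension)
  F[5-6] = -2555.7587 N (compression)
  Rx@0 = +742.9700 N
  Ry@0 = +1204.8611 N
  Ry@6 = +2469.3689 N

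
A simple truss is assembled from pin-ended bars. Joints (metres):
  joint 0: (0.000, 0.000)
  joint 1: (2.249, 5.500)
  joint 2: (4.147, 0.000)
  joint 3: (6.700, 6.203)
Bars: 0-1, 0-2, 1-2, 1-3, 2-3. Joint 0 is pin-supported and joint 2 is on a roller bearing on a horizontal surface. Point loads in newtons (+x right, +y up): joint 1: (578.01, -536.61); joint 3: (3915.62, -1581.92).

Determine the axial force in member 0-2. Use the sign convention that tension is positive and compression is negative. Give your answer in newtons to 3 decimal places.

N=4 nodes, M=5 members, R=3 reactions → 2N=8, M+R=8
member 0 (0-1): L=5.9421, (cx,cy)=(0.3785,0.9256)
member 1 (0-2): L=4.1470, (cx,cy)=(1.0000,0.0000)
member 2 (1-2): L=5.8183, (cx,cy)=(0.3262,-0.9453)
member 3 (1-3): L=4.5062, (cx,cy)=(0.9878,0.1560)
member 4 (2-3): L=6.7078, (cx,cy)=(0.3806,0.9247)
solve A·x = −loads:
  F[0-1] = +7942.6597 N (tension)
  F[0-2] = +1487.4233 N (tension)
  F[1-2] = -7528.8176 N (compression)
  F[1-3] = +4944.7405 N (tension)
  F[2-3] = -2544.8670 N (compression)
  Rx@0 = -4493.6300 N
  Ry@0 = -7351.7728 N
  Ry@2 = +9470.3028 N

1487.423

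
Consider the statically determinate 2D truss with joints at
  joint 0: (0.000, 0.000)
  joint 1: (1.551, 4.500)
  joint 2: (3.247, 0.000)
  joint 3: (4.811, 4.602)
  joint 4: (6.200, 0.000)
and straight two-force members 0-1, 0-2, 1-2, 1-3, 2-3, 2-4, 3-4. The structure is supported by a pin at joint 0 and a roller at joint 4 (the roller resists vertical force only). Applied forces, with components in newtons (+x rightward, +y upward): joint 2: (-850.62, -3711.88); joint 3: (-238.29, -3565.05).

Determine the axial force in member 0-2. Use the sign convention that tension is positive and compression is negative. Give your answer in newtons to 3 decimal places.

-143.320

N=5 nodes, M=7 members, R=3 reactions → 2N=10, M+R=10
member 0 (0-1): L=4.7598, (cx,cy)=(0.3259,0.9454)
member 1 (0-2): L=3.2470, (cx,cy)=(1.0000,0.0000)
member 2 (1-2): L=4.8090, (cx,cy)=(0.3527,-0.9357)
member 3 (1-3): L=3.2616, (cx,cy)=(0.9995,0.0313)
member 4 (2-3): L=4.8605, (cx,cy)=(0.3218,0.9468)
member 5 (2-4): L=2.9530, (cx,cy)=(1.0000,0.0000)
member 6 (3-4): L=4.8070, (cx,cy)=(0.2890,-0.9573)
solve A·x = −loads:
  F[0-1] = -2901.8762 N (compression)
  F[0-2] = -143.3200 N (compression)
  F[1-2] = +2866.4543 N (tension)
  F[1-3] = -1957.4673 N (compression)
  F[2-3] = +1087.4396 N (tension)
  F[2-4] = +1368.3064 N (tension)
  F[3-4] = -4735.4332 N (compression)
  Rx@0 = +1088.9100 N
  Ry@0 = +2743.4914 N
  Ry@4 = +4533.4386 N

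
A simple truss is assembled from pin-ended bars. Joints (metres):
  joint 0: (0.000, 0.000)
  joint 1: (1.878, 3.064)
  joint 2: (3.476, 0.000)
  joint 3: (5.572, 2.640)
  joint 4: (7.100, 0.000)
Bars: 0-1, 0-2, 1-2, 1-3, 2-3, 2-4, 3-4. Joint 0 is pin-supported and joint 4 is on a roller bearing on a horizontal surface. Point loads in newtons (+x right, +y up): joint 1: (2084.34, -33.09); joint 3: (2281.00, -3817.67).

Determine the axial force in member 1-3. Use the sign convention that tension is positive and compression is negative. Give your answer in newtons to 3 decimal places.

-1117.914

N=5 nodes, M=7 members, R=3 reactions → 2N=10, M+R=10
member 0 (0-1): L=3.5937, (cx,cy)=(0.5226,0.8526)
member 1 (0-2): L=3.4760, (cx,cy)=(1.0000,0.0000)
member 2 (1-2): L=3.4557, (cx,cy)=(0.4624,-0.8867)
member 3 (1-3): L=3.7183, (cx,cy)=(0.9935,-0.1140)
member 4 (2-3): L=3.3709, (cx,cy)=(0.6218,0.7832)
member 5 (2-4): L=3.6240, (cx,cy)=(1.0000,0.0000)
member 6 (3-4): L=3.0503, (cx,cy)=(0.5009,-0.8655)
solve A·x = −loads:
  F[0-1] = +1057.5956 N (tension)
  F[0-2] = +3812.6669 N (tension)
  F[1-2] = -910.5109 N (compression)
  F[1-3] = -1117.9136 N (compression)
  F[2-3] = +1030.8130 N (tension)
  F[2-4] = +2750.6656 N (tension)
  F[3-4] = -5491.0861 N (compression)
  Rx@0 = -4365.3400 N
  Ry@0 = -901.6989 N
  Ry@4 = +4752.4589 N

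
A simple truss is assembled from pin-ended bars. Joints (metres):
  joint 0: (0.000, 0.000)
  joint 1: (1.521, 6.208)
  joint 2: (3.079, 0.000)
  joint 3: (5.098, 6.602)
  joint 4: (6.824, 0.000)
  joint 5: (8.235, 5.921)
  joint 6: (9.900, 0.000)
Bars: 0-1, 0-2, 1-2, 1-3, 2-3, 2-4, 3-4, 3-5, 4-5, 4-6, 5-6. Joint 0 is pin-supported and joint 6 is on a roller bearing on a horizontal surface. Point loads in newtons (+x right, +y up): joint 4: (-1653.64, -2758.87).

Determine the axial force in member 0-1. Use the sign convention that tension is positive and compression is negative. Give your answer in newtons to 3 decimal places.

N=7 nodes, M=11 members, R=3 reactions → 2N=14, M+R=14
member 0 (0-1): L=6.3916, (cx,cy)=(0.2380,0.9713)
member 1 (0-2): L=3.0790, (cx,cy)=(1.0000,0.0000)
member 2 (1-2): L=6.4005, (cx,cy)=(0.2434,-0.9699)
member 3 (1-3): L=3.5986, (cx,cy)=(0.9940,0.1095)
member 4 (2-3): L=6.9038, (cx,cy)=(0.2924,0.9563)
member 5 (2-4): L=3.7450, (cx,cy)=(1.0000,0.0000)
member 6 (3-4): L=6.8239, (cx,cy)=(0.2529,-0.9675)
member 7 (3-5): L=3.2101, (cx,cy)=(0.9772,-0.2121)
member 8 (4-5): L=6.0868, (cx,cy)=(0.2318,0.9728)
member 9 (4-6): L=3.0760, (cx,cy)=(1.0000,0.0000)
member 10 (5-6): L=6.1506, (cx,cy)=(0.2707,-0.9627)
solve A·x = −loads:
  F[0-1] = -882.5536 N (compression)
  F[0-2] = -1443.6204 N (compression)
  F[1-2] = +836.8005 N (tension)
  F[1-3] = -416.2139 N (compression)
  F[2-3] = -848.7360 N (compression)
  F[2-4] = -991.7182 N (compression)
  F[3-4] = +1096.7812 N (tension)
  F[3-5] = -961.2150 N (compression)
  F[4-5] = +1745.2937 N (tension)
  F[4-6] = +534.7542 N (tension)
  F[5-6] = -1975.4264 N (compression)
  Rx@0 = +1653.6400 N
  Ry@0 = +857.2004 N
  Ry@6 = +1901.6696 N

-882.554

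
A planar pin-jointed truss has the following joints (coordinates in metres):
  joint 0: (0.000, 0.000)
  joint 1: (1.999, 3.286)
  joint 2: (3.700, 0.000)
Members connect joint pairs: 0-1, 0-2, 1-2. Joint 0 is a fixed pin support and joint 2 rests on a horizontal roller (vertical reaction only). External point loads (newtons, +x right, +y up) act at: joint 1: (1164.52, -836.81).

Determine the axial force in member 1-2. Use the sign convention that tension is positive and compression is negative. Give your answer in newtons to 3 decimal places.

-1673.657

N=3 nodes, M=3 members, R=3 reactions → 2N=6, M+R=6
member 0 (0-1): L=3.8463, (cx,cy)=(0.5197,0.8543)
member 1 (0-2): L=3.7000, (cx,cy)=(1.0000,0.0000)
member 2 (1-2): L=3.7002, (cx,cy)=(0.4597,-0.8881)
solve A·x = −loads:
  F[0-1] = +760.2567 N (tension)
  F[0-2] = +769.3962 N (tension)
  F[1-2] = -1673.6568 N (compression)
  Rx@0 = -1164.5200 N
  Ry@0 = -649.5132 N
  Ry@2 = +1486.3232 N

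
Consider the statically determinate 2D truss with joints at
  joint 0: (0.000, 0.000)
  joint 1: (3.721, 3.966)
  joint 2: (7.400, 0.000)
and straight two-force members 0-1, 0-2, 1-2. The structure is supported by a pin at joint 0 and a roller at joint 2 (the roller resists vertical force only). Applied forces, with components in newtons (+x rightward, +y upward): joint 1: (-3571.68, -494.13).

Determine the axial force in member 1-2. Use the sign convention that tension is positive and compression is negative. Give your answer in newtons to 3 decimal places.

2272.103

N=3 nodes, M=3 members, R=3 reactions → 2N=6, M+R=6
member 0 (0-1): L=5.4383, (cx,cy)=(0.6842,0.7293)
member 1 (0-2): L=7.4000, (cx,cy)=(1.0000,0.0000)
member 2 (1-2): L=5.4096, (cx,cy)=(0.6801,-0.7331)
solve A·x = −loads:
  F[0-1] = -2961.7017 N (compression)
  F[0-2] = -1545.2172 N (compression)
  F[1-2] = +2272.1033 N (tension)
  Rx@0 = +3571.6800 N
  Ry@0 = +2159.8902 N
  Ry@2 = -1665.7602 N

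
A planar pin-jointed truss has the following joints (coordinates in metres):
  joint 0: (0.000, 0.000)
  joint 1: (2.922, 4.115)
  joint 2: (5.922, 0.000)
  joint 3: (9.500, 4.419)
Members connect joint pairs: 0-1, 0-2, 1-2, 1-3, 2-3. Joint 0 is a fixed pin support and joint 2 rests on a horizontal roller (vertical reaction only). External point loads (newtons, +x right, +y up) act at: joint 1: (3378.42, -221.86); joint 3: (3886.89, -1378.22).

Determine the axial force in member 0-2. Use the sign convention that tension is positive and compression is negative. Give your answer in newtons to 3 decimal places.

N=4 nodes, M=5 members, R=3 reactions → 2N=8, M+R=8
member 0 (0-1): L=5.0469, (cx,cy)=(0.5790,0.8154)
member 1 (0-2): L=5.9220, (cx,cy)=(1.0000,0.0000)
member 2 (1-2): L=5.0925, (cx,cy)=(0.5891,-0.8081)
member 3 (1-3): L=6.5850, (cx,cy)=(0.9989,0.0462)
member 4 (2-3): L=5.6859, (cx,cy)=(0.6293,0.7772)
solve A·x = −loads:
  F[0-1] = +7319.8770 N (tension)
  F[0-2] = +3027.3353 N (tension)
  F[1-2] = -7363.2654 N (compression)
  F[1-3] = +5202.8412 N (tension)
  F[2-3] = -2082.4056 N (compression)
  Rx@0 = -7265.3100 N
  Ry@0 = -5968.2635 N
  Ry@2 = +7568.3435 N

3027.335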